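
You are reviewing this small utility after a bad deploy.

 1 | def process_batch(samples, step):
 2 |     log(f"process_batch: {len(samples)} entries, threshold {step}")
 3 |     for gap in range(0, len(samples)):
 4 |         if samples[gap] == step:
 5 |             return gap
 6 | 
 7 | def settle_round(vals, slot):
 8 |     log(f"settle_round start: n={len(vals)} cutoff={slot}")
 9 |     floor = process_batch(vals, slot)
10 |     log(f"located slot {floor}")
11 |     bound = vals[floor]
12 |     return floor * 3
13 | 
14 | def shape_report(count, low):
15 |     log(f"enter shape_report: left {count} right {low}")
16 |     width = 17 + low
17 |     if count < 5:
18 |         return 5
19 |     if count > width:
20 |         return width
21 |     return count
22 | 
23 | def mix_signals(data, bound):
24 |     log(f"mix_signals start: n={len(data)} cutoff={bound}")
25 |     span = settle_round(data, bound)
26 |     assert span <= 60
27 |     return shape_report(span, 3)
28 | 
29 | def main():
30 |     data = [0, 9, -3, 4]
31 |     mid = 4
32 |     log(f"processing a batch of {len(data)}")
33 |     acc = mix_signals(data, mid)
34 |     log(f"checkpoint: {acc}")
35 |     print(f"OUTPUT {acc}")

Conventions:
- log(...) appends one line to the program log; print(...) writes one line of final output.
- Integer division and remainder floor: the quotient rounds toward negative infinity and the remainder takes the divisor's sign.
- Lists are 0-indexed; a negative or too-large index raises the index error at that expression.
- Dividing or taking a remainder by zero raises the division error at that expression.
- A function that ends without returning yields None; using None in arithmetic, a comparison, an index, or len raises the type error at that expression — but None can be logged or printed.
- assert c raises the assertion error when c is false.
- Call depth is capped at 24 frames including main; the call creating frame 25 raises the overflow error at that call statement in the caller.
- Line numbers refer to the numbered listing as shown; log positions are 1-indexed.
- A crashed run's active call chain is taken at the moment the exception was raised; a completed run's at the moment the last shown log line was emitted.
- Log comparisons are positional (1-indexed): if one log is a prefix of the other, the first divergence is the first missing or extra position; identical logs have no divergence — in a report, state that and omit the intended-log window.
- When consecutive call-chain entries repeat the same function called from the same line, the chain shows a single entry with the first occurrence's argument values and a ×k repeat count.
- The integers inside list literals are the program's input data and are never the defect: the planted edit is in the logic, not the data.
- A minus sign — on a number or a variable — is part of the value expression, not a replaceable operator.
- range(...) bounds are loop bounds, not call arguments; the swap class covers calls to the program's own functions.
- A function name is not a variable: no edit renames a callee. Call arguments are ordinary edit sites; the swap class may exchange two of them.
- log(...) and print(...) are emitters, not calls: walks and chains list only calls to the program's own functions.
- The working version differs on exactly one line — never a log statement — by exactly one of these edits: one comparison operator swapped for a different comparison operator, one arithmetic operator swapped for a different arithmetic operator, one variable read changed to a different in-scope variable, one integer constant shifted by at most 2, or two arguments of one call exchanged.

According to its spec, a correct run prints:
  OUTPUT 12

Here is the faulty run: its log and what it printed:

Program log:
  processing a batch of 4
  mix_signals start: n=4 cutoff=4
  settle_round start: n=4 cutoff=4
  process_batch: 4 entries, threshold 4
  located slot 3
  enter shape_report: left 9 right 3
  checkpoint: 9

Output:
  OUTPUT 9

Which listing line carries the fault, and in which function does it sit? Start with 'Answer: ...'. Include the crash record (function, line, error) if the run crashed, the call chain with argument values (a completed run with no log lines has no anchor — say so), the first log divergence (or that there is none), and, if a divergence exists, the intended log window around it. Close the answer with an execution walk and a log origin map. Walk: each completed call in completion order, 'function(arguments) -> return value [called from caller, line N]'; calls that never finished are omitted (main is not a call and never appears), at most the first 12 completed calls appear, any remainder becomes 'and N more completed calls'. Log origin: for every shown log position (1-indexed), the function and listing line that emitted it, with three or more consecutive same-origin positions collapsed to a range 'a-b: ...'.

Answer: the defect is in settle_round at line 12.
Key fact: The log first diverges at position 6: the faulty run prints 'enter shape_report: left 9 right 3' where the working version prints 'enter shape_report: left 12 right 3'.
Call chain: main.
First divergence: at position 6 the run shows 'enter shape_report: left 9 right 3' where the working version logs 'enter shape_report: left 12 right 3'.
Intended log window:
  4: process_batch: 4 entries, threshold 4
  5: located slot 3
  6: enter shape_report: left 12 right 3
  7: checkpoint: 12
Execution walk:
  process_batch([0, 9, -3, 4], 4) -> 3  [called from settle_round, line 9]
  settle_round([0, 9, -3, 4], 4) -> 9  [called from mix_signals, line 25]
  shape_report(9, 3) -> 9  [called from mix_signals, line 27]
  mix_signals([0, 9, -3, 4], 4) -> 9  [called from main, line 33]
Log line origins:
  1: emitted by main (line 32)
  2: emitted by mix_signals (line 24)
  3: emitted by settle_round (line 8)
  4: emitted by process_batch (line 2)
  5: emitted by settle_round (line 10)
  6: emitted by shape_report (line 15)
  7: emitted by main (line 34)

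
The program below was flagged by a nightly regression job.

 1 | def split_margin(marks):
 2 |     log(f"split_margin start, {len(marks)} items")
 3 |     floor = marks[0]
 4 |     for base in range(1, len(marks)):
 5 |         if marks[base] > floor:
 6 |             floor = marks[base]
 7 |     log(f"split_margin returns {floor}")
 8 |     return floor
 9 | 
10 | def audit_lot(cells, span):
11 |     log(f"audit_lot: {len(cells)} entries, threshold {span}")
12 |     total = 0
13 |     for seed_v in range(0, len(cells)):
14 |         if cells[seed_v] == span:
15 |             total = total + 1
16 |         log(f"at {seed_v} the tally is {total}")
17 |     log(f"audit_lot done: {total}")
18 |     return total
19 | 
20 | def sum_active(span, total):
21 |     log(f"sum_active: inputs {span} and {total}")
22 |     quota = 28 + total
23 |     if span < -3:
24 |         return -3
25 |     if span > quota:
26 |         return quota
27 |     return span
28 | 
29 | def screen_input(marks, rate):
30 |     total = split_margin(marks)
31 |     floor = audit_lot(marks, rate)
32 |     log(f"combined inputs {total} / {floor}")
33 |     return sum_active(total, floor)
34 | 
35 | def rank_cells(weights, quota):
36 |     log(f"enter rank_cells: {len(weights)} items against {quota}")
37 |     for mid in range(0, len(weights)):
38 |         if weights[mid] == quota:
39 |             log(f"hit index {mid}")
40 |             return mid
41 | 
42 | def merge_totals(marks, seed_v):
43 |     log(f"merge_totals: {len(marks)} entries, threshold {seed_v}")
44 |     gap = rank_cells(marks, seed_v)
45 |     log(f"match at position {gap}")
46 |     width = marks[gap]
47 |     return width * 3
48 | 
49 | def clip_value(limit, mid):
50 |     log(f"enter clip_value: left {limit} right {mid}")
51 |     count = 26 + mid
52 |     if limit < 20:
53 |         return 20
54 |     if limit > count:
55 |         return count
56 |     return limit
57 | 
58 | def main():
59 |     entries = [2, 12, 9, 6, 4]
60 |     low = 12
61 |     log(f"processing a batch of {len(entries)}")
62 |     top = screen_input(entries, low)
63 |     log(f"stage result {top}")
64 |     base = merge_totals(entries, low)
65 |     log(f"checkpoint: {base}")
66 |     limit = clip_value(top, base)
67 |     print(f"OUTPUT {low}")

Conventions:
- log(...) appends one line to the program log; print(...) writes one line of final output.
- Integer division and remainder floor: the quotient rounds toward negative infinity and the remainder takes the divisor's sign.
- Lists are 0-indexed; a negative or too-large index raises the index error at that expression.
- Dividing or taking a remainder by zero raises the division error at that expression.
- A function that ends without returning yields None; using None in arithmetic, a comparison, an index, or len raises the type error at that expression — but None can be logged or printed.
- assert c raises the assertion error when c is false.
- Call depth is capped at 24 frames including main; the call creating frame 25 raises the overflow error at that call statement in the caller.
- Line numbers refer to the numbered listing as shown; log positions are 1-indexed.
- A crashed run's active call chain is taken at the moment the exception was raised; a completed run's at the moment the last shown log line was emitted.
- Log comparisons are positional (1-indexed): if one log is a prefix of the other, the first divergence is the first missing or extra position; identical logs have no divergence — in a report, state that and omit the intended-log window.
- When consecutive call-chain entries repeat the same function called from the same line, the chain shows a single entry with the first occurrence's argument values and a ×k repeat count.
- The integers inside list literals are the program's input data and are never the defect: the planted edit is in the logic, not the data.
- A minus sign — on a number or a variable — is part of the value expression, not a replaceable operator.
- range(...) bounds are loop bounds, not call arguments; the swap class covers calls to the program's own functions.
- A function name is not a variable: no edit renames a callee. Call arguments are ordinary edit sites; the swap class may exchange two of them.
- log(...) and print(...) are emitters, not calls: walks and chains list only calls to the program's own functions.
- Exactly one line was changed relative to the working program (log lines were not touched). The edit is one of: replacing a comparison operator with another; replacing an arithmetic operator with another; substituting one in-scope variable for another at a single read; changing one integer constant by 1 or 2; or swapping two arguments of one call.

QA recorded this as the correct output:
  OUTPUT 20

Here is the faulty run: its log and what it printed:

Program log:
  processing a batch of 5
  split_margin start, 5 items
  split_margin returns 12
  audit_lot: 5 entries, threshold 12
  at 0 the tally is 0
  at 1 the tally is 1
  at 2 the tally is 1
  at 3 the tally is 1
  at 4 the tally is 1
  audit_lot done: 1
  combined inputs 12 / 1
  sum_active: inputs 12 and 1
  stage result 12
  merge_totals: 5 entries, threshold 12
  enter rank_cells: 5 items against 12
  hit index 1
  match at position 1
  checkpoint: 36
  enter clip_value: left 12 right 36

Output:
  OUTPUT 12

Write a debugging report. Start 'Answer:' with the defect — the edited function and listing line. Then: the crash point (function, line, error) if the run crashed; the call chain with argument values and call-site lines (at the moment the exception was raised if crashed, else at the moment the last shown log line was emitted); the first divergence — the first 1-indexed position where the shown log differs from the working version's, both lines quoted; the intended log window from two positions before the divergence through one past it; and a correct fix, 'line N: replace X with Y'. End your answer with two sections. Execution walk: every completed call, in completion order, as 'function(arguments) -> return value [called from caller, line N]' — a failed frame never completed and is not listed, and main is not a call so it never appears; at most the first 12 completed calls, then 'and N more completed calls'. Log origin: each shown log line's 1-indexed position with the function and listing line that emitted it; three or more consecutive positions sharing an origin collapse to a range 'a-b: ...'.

Answer: the defect is in main at line 67.
The tell: Log streams are identical — the defect surfaces only in the printed output.
Call chain: main -> clip_value(12, 36) (called at line 66).
First divergence: none (the log streams are identical).
Execution walk:
  split_margin([2, 12, 9, 6, 4]) -> 12  [called from screen_input, line 30]
  audit_lot([2, 12, 9, 6, 4], 12) -> 1  [called from screen_input, line 31]
  sum_active(12, 1) -> 12  [called from screen_input, line 33]
  screen_input([2, 12, 9, 6, 4], 12) -> 12  [called from main, line 62]
  rank_cells([2, 12, 9, 6, 4], 12) -> 1  [called from merge_totals, line 44]
  merge_totals([2, 12, 9, 6, 4], 12) -> 36  [called from main, line 64]
  clip_value(12, 36) -> 20  [called from main, line 66]
Log origins:
  1: emitted by main (line 61)
  2: emitted by split_margin (line 2)
  3: emitted by split_margin (line 7)
  4: emitted by audit_lot (line 11)
  5-9: emitted by audit_lot (line 16)
  10: emitted by audit_lot (line 17)
  11: emitted by screen_input (line 32)
  12: emitted by sum_active (line 21)
  13: emitted by main (line 63)
  14: emitted by merge_totals (line 43)
  15: emitted by rank_cells (line 36)
  16: emitted by rank_cells (line 39)
  17: emitted by merge_totals (line 45)
  18: emitted by main (line 65)
  19: emitted by clip_value (line 50)
A correct fix: line 67: replace `low` with `limit`.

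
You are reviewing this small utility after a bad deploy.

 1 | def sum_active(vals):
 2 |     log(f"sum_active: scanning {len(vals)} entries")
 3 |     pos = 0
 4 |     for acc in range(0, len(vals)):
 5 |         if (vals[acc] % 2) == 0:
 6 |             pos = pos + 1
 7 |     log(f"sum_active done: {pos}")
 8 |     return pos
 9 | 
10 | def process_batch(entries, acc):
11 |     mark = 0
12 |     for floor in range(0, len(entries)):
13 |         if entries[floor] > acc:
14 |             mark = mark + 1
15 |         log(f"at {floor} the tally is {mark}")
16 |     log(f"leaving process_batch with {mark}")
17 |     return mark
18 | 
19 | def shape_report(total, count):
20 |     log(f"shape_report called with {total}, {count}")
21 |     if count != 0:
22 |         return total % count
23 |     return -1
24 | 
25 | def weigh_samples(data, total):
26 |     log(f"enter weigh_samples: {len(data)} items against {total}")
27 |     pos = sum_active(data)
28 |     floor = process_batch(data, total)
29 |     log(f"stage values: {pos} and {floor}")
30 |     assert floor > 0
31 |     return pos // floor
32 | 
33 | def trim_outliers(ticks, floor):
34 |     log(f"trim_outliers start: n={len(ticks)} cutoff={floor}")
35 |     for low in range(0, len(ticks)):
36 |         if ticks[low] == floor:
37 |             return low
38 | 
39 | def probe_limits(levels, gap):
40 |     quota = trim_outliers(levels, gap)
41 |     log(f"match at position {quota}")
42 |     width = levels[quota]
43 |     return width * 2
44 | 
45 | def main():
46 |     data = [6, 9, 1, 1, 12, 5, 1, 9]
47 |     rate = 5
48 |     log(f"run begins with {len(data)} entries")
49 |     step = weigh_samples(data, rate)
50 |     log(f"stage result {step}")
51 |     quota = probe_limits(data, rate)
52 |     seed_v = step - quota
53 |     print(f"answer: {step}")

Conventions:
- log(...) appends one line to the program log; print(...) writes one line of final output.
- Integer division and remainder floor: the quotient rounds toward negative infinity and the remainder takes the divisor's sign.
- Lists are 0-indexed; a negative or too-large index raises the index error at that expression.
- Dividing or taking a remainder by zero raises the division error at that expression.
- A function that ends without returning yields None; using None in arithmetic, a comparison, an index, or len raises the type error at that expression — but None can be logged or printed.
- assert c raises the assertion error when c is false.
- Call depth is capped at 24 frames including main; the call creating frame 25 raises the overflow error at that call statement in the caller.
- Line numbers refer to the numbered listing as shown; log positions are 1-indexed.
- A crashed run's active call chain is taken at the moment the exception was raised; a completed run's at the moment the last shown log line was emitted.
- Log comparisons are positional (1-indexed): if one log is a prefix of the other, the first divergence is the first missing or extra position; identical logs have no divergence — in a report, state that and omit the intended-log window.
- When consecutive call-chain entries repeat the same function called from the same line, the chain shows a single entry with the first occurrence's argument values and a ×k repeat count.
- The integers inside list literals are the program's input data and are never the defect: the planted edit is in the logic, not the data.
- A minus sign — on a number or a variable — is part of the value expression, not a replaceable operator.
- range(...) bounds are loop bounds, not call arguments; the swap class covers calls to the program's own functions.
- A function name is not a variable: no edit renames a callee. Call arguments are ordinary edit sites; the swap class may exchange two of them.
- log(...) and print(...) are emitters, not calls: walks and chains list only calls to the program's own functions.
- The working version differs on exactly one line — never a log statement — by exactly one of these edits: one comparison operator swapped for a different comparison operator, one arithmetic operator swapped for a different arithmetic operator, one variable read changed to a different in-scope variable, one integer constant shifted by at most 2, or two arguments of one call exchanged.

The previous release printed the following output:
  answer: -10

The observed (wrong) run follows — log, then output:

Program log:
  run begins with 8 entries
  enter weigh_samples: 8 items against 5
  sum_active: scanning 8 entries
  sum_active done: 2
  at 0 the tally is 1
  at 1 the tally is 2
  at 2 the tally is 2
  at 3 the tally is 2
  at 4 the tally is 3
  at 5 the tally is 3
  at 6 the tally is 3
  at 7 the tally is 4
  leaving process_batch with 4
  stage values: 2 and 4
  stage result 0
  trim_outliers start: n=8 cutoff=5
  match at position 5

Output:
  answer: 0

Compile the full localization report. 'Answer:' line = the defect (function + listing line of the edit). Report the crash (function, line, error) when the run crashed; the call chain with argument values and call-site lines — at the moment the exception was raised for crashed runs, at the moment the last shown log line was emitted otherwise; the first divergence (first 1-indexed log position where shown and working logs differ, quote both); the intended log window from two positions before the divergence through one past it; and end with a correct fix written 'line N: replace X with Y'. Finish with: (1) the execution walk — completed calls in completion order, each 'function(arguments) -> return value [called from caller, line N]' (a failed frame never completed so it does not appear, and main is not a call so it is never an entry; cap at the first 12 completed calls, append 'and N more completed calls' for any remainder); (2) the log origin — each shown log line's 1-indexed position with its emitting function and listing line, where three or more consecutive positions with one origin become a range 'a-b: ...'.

Answer: the defect is in main at line 53.
Key fact: Nothing in the log betrays the bug — only the output does.
Call chain: main -> probe_limits([6, 9, 1, 1, 12, 5, 1, 9], 5) (called at line 51).
First divergence: none; the two logs match at every position.
Execution walk:
  sum_active([6, 9, 1, 1, 12, 5, 1, 9]) -> 2  [called from weigh_samples, line 27]
  process_batch([6, 9, 1, 1, 12, 5, 1, 9], 5) -> 4  [called from weigh_samples, line 28]
  weigh_samples([6, 9, 1, 1, 12, 5, 1, 9], 5) -> 0  [called from main, line 49]
  trim_outliers([6, 9, 1, 1, 12, 5, 1, 9], 5) -> 5  [called from probe_limits, line 40]
  probe_limits([6, 9, 1, 1, 12, 5, 1, 9], 5) -> 10  [called from main, line 51]
Log line origins:
  1 — main, line 48
  2 — weigh_samples, line 26
  3 — sum_active, line 2
  4 — sum_active, line 7
  5-12 — process_batch, line 15
  13 — process_batch, line 16
  14 — weigh_samples, line 29
  15 — main, line 50
  16 — trim_outliers, line 34
  17 — probe_limits, line 41
A correct fix: line 53: replace `step` with `seed_v`.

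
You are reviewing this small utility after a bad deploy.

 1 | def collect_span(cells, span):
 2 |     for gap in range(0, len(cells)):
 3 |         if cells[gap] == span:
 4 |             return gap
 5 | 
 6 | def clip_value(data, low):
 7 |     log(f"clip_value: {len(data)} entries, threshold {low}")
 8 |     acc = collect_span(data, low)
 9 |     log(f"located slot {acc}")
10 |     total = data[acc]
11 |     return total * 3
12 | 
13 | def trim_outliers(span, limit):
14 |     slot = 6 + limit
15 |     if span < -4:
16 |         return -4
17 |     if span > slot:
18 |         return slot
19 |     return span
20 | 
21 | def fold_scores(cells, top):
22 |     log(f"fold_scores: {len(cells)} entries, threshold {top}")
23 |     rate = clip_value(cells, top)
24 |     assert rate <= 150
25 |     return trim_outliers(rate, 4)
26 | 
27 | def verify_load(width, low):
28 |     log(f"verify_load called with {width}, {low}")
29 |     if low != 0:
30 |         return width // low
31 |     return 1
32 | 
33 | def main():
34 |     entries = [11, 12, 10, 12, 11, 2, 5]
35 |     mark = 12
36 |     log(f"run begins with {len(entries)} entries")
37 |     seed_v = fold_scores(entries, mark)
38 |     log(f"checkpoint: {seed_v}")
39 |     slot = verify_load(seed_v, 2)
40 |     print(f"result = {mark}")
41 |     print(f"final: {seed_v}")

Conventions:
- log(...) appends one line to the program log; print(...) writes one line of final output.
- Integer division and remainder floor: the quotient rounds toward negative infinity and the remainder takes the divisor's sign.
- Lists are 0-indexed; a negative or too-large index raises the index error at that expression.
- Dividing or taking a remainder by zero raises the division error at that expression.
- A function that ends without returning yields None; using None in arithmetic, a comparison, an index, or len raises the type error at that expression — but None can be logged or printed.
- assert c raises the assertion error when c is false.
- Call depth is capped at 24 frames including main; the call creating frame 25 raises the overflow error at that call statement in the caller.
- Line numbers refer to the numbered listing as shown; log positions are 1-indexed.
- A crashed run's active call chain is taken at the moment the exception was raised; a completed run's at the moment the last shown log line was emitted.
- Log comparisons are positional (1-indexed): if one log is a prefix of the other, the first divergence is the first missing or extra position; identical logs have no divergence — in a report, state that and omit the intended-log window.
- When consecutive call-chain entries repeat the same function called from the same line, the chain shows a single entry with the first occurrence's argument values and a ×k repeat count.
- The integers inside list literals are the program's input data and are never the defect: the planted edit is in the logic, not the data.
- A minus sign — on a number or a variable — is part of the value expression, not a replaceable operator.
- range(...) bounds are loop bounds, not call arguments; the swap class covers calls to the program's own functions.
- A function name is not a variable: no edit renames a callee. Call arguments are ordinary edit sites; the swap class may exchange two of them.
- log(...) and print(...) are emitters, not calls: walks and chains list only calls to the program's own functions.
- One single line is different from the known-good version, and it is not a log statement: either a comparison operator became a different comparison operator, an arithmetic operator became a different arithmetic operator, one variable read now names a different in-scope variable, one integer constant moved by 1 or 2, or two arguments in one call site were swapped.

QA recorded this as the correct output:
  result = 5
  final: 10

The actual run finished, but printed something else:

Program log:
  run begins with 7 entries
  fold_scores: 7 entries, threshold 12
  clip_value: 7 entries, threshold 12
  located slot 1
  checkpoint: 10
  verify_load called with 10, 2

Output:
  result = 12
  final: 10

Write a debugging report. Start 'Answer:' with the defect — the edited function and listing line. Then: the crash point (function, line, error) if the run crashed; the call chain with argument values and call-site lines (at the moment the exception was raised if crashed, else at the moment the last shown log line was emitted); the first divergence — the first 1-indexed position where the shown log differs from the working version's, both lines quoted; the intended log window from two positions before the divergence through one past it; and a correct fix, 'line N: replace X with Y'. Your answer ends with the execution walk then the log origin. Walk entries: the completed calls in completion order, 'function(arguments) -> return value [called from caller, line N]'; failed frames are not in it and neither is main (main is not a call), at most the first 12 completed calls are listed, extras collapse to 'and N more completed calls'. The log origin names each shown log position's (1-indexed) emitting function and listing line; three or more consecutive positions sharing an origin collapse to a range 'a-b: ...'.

Answer: the defect is in main at line 40.
Core observation: The logs agree in full; only the final output differs.
Call chain: main -> verify_load(10, 2) (called at line 39).
First divergence: there is none — every log position agrees.
Execution walk:
  collect_span([11, 12, 10, 12, 11, 2, 5], 12) -> 1  [called from clip_value, line 8]
  clip_value([11, 12, 10, 12, 11, 2, 5], 12) -> 36  [called from fold_scores, line 23]
  trim_outliers(36, 4) -> 10  [called from fold_scores, line 25]
  fold_scores([11, 12, 10, 12, 11, 2, 5], 12) -> 10  [called from main, line 37]
  verify_load(10, 2) -> 5  [called from main, line 39]
Log origin:
  1 — main, line 36
  2 — fold_scores, line 22
  3 — clip_value, line 7
  4 — clip_value, line 9
  5 — main, line 38
  6 — verify_load, line 28
A correct fix: line 40: replace `mark` with `slot`.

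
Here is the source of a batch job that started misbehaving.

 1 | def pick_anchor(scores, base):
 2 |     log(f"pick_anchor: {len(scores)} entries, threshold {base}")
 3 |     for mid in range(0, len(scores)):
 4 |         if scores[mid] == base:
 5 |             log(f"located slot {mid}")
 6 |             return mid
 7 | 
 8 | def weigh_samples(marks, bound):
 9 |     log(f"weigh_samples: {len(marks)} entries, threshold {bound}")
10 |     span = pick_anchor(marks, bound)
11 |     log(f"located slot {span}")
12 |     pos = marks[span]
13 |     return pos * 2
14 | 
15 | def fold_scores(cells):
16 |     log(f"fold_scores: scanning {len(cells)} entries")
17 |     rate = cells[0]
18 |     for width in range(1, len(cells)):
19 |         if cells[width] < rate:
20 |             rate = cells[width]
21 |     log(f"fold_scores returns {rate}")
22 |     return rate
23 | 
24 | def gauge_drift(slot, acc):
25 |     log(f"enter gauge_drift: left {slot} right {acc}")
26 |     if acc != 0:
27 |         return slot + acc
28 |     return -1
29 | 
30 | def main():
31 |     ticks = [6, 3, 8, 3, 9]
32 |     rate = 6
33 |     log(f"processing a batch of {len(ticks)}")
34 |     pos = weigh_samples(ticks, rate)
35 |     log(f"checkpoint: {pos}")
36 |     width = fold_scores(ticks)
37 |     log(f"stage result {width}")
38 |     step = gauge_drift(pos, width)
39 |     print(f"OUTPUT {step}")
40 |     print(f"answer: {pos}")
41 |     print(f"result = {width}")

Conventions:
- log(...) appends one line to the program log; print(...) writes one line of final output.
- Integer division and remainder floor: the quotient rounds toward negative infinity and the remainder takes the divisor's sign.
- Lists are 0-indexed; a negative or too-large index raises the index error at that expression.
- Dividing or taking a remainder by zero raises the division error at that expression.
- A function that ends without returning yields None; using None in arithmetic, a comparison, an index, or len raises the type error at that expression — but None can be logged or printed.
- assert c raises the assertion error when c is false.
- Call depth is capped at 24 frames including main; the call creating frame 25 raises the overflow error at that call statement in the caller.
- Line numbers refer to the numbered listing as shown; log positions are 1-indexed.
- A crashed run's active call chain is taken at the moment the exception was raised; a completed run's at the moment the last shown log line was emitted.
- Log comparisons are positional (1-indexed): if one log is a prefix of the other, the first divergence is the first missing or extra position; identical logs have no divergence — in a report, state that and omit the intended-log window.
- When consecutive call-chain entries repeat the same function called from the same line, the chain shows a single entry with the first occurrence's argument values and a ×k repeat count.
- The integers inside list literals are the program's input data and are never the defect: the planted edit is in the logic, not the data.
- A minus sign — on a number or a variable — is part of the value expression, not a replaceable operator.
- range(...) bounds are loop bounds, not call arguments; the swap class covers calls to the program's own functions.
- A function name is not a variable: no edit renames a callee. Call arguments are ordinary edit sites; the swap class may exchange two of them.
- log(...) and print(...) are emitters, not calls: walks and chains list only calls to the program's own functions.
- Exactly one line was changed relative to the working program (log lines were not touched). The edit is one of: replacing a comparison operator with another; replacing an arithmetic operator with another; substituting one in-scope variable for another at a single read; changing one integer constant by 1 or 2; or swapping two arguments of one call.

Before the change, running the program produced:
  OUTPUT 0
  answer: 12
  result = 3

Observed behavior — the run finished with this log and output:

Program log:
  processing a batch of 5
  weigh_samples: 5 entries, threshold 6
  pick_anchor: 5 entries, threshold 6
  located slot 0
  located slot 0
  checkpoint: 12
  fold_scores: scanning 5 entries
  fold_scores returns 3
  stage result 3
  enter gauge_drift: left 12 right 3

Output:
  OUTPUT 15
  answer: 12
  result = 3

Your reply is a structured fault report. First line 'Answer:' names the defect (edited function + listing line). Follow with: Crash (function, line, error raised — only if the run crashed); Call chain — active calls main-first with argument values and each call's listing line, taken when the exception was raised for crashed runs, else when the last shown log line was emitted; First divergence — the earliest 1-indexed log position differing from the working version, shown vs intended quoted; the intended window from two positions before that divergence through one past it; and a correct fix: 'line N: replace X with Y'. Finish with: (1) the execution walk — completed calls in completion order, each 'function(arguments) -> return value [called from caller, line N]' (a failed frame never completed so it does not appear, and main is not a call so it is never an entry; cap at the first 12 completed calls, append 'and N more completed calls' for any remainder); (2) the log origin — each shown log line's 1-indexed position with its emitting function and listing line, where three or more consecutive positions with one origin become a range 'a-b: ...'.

Answer: the defect is in gauge_drift at line 27.
The tell: The two runs log identically and part ways only at the printed values.
Call chain: main -> gauge_drift(12, 3) (called at line 38).
First divergence: none — the logs agree in full.
Execution walk:
  pick_anchor([6, 3, 8, 3, 9], 6) -> 0  [called from weigh_samples, line 10]
  weigh_samples([6, 3, 8, 3, 9], 6) -> 12  [called from main, line 34]
  fold_scores([6, 3, 8, 3, 9]) -> 3  [called from main, line 36]
  gauge_drift(12, 3) -> 15  [called from main, line 38]
Log origins:
  1 — main, line 33
  2 — weigh_samples, line 9
  3 — pick_anchor, line 2
  4 — pick_anchor, line 5
  5 — weigh_samples, line 11
  6 — main, line 35
  7 — fold_scores, line 16
  8 — fold_scores, line 21
  9 — main, line 37
  10 — gauge_drift, line 25
A correct fix: line 27: replace `+` with `%`.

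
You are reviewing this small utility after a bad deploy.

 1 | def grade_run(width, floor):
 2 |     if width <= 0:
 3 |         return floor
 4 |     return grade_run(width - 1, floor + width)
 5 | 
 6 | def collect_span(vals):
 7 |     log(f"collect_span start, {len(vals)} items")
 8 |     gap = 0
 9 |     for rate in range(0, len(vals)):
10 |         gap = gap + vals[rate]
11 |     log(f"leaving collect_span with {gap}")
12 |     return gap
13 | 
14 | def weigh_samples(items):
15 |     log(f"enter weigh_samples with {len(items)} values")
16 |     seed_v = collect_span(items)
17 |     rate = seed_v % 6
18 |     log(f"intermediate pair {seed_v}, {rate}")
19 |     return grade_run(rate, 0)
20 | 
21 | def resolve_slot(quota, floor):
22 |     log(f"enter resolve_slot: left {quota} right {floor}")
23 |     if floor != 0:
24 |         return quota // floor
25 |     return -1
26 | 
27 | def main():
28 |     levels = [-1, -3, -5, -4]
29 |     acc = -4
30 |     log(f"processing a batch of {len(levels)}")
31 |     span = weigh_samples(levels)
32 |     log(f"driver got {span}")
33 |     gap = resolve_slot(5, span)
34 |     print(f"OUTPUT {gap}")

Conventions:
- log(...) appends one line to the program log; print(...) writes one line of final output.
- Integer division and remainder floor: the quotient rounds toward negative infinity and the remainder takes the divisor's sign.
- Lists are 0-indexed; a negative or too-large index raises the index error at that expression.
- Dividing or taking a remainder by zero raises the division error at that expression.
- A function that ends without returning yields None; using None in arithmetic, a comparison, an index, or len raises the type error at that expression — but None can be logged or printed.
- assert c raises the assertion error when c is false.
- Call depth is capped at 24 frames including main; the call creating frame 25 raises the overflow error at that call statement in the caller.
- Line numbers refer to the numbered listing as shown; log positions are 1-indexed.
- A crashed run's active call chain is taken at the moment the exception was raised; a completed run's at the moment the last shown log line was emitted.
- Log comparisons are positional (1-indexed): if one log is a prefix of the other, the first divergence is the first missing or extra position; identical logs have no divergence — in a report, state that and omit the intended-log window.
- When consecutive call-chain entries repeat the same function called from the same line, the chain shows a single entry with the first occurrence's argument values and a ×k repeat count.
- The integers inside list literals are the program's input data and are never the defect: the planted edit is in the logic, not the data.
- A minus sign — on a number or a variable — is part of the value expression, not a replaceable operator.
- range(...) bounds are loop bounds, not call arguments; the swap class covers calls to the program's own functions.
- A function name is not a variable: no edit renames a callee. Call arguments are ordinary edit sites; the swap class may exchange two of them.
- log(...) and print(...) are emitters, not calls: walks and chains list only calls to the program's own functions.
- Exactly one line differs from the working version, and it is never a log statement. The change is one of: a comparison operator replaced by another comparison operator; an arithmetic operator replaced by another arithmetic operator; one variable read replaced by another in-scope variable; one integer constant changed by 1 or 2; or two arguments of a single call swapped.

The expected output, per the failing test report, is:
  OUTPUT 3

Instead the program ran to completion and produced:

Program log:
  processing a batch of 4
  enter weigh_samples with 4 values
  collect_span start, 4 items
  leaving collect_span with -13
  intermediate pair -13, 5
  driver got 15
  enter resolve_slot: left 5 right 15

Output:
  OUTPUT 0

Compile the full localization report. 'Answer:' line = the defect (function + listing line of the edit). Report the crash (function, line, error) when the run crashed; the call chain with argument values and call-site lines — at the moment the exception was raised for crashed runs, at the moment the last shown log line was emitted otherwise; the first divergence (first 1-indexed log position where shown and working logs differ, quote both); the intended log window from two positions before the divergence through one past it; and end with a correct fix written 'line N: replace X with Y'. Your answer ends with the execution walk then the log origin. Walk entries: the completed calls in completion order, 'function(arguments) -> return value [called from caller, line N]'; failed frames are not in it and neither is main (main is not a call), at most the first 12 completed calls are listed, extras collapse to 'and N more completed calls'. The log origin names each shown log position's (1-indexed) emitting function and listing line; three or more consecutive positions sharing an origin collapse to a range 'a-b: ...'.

Answer: the defect is in main at line 33.
Key observation: At log position 7 the runs split — shown 'enter resolve_slot: left 5 right 15', but the working version logs 'enter resolve_slot: left 15 right 5'.
Call chain: main -> resolve_slot(5, 15) (called at line 33).
First divergence: position 7 — shown 'enter resolve_slot: left 5 right 15', intended 'enter resolve_slot: left 15 right 5'.
Intended log window:
  5: intermediate pair -13, 5
  6: driver got 15
  7: enter resolve_slot: left 15 right 5
Execution walk:
  collect_span([-1, -3, -5, -4]) -> -13  [called from weigh_samples, line 16]
  grade_run(0, 15) -> 15  [called from grade_run, line 4]
  grade_run(1, 14) -> 15  [called from grade_run, line 4]
  grade_run(2, 12) -> 15  [called from grade_run, line 4]
  grade_run(3, 9) -> 15  [called from grade_run, line 4]
  grade_run(4, 5) -> 15  [called from grade_run, line 4]
  grade_run(5, 0) -> 15  [called from weigh_samples, line 19]
  weigh_samples([-1, -3, -5, -4]) -> 15  [called from main, line 31]
  resolve_slot(5, 15) -> 0  [called from main, line 33]
Origin of each log line:
  1: from main, line 30
  2: from weigh_samples, line 15
  3: from collect_span, line 7
  4: from collect_span, line 11
  5: from weigh_samples, line 18
  6: from main, line 32
  7: from resolve_slot, line 22
A correct fix: line 33: replace `resolve_slot(5, span)` with `resolve_slot(span, 5)`.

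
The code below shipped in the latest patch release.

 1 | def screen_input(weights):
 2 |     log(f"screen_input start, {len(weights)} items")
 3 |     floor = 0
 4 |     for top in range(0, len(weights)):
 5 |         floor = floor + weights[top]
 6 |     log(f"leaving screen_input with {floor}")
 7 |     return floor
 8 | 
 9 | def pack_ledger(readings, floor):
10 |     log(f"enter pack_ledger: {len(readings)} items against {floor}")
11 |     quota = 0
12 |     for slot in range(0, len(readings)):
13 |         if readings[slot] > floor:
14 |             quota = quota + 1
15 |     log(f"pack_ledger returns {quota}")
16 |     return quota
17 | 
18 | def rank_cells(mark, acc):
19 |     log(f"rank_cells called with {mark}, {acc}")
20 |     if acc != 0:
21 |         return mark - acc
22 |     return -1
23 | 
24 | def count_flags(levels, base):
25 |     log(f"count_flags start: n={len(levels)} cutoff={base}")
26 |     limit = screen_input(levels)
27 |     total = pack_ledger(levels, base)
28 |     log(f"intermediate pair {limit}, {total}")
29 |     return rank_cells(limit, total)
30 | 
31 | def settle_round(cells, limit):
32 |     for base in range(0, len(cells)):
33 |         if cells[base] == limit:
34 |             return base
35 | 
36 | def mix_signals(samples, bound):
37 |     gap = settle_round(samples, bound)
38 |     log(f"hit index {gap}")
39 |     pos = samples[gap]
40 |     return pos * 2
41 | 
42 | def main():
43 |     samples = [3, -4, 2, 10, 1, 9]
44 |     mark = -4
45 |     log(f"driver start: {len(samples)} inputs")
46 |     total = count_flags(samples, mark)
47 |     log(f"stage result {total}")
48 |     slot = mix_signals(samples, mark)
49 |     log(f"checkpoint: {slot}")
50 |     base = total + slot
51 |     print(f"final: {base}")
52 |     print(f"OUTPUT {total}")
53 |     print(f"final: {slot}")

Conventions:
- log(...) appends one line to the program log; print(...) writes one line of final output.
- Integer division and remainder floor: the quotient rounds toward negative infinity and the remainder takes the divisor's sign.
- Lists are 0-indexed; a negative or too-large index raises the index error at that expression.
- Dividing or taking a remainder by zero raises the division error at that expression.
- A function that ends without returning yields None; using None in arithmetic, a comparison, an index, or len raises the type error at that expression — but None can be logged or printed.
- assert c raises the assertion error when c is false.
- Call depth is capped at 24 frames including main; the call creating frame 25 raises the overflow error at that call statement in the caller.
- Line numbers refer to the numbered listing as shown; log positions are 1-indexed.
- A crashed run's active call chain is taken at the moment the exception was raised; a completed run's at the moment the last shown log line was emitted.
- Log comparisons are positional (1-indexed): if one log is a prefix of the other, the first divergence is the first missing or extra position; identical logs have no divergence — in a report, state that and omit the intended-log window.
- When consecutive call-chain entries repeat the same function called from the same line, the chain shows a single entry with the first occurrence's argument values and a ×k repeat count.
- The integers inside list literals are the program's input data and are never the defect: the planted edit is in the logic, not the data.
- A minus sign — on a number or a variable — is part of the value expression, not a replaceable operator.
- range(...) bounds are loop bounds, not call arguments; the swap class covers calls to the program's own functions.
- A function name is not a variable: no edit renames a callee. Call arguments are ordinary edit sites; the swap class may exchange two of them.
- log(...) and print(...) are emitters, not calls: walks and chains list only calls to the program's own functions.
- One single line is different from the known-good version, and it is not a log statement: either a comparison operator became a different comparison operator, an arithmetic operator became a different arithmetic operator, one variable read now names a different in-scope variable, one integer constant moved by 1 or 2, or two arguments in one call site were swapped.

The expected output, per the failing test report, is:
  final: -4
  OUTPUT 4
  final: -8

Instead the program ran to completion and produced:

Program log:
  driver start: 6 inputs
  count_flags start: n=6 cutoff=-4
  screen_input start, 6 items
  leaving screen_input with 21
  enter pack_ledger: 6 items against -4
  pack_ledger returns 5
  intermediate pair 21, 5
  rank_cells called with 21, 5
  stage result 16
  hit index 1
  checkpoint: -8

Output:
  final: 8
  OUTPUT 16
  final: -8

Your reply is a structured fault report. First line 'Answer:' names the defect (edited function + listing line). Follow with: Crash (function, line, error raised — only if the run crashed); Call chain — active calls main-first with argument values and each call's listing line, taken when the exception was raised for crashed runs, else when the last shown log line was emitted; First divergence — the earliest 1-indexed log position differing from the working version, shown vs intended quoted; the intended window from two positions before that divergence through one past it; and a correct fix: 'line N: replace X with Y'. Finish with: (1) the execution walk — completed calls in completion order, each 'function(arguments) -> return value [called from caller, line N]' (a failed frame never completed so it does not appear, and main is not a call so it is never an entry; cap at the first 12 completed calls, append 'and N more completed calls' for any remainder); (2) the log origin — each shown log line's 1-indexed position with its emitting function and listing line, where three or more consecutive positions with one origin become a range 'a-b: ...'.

Answer: the defect is in rank_cells at line 21.
Key observation: Log line 9 is where behavior first shows: 'stage result 16' appears instead of 'stage result 4'.
Call chain: main.
First divergence: position 9 — shown 'stage result 16', intended 'stage result 4'.
Intended log window:
  7: intermediate pair 21, 5
  8: rank_cells called with 21, 5
  9: stage result 4
  10: hit index 1
Execution walk:
  screen_input([3, -4, 2, 10, 1, 9]) -> 21  [called from count_flags, line 26]
  pack_ledger([3, -4, 2, 10, 1, 9], -4) -> 5  [called from count_flags, line 27]
  rank_cells(21, 5) -> 16  [called from count_flags, line 29]
  count_flags([3, -4, 2, 10, 1, 9], -4) -> 16  [called from main, line 46]
  settle_round([3, -4, 2, 10, 1, 9], -4) -> 1  [called from mix_signals, line 37]
  mix_signals([3, -4, 2, 10, 1, 9], -4) -> -8  [called from main, line 48]
Log origin:
  1: logged in main at line 45
  2: logged in count_flags at line 25
  3: logged in screen_input at line 2
  4: logged in screen_input at line 6
  5: logged in pack_ledger at line 10
  6: logged in pack_ledger at line 15
  7: logged in count_flags at line 28
  8: logged in rank_cells at line 19
  9: logged in main at line 47
  10: logged in mix_signals at line 38
  11: logged in main at line 49
A correct fix: line 21: replace `-` with `//`.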